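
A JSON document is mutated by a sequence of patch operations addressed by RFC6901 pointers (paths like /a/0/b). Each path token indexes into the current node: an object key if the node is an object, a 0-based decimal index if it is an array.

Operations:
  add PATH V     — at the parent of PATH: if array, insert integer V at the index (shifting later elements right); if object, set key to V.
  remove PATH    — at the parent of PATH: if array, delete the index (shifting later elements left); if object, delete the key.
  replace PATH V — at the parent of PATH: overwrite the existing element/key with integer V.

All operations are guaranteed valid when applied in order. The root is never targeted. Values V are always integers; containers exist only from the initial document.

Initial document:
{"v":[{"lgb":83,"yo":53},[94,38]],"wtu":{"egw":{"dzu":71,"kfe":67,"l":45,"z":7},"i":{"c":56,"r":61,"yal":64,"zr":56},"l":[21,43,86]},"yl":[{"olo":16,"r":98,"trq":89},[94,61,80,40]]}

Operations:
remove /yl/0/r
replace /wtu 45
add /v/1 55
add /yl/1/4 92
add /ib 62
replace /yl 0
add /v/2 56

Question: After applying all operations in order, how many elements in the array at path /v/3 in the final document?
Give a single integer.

Answer: 2

Derivation:
After op 1 (remove /yl/0/r): {"v":[{"lgb":83,"yo":53},[94,38]],"wtu":{"egw":{"dzu":71,"kfe":67,"l":45,"z":7},"i":{"c":56,"r":61,"yal":64,"zr":56},"l":[21,43,86]},"yl":[{"olo":16,"trq":89},[94,61,80,40]]}
After op 2 (replace /wtu 45): {"v":[{"lgb":83,"yo":53},[94,38]],"wtu":45,"yl":[{"olo":16,"trq":89},[94,61,80,40]]}
After op 3 (add /v/1 55): {"v":[{"lgb":83,"yo":53},55,[94,38]],"wtu":45,"yl":[{"olo":16,"trq":89},[94,61,80,40]]}
After op 4 (add /yl/1/4 92): {"v":[{"lgb":83,"yo":53},55,[94,38]],"wtu":45,"yl":[{"olo":16,"trq":89},[94,61,80,40,92]]}
After op 5 (add /ib 62): {"ib":62,"v":[{"lgb":83,"yo":53},55,[94,38]],"wtu":45,"yl":[{"olo":16,"trq":89},[94,61,80,40,92]]}
After op 6 (replace /yl 0): {"ib":62,"v":[{"lgb":83,"yo":53},55,[94,38]],"wtu":45,"yl":0}
After op 7 (add /v/2 56): {"ib":62,"v":[{"lgb":83,"yo":53},55,56,[94,38]],"wtu":45,"yl":0}
Size at path /v/3: 2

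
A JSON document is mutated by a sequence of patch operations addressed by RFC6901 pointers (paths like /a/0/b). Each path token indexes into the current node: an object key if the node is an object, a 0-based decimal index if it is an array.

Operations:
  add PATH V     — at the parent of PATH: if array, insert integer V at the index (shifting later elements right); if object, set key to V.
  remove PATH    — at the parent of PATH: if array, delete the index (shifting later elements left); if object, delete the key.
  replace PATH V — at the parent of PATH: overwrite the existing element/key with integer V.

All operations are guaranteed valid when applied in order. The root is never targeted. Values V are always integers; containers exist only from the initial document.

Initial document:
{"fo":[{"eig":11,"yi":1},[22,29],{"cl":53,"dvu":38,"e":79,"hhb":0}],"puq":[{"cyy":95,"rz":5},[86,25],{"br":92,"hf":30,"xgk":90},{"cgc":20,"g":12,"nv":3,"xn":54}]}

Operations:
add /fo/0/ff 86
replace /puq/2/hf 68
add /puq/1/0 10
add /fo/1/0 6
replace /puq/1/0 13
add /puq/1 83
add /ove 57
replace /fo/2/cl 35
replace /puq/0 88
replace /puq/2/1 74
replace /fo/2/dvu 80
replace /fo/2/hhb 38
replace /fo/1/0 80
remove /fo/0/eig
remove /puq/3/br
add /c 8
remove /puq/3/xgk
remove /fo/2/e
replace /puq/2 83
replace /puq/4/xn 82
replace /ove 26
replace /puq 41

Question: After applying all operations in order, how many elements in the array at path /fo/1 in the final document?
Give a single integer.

Answer: 3

Derivation:
After op 1 (add /fo/0/ff 86): {"fo":[{"eig":11,"ff":86,"yi":1},[22,29],{"cl":53,"dvu":38,"e":79,"hhb":0}],"puq":[{"cyy":95,"rz":5},[86,25],{"br":92,"hf":30,"xgk":90},{"cgc":20,"g":12,"nv":3,"xn":54}]}
After op 2 (replace /puq/2/hf 68): {"fo":[{"eig":11,"ff":86,"yi":1},[22,29],{"cl":53,"dvu":38,"e":79,"hhb":0}],"puq":[{"cyy":95,"rz":5},[86,25],{"br":92,"hf":68,"xgk":90},{"cgc":20,"g":12,"nv":3,"xn":54}]}
After op 3 (add /puq/1/0 10): {"fo":[{"eig":11,"ff":86,"yi":1},[22,29],{"cl":53,"dvu":38,"e":79,"hhb":0}],"puq":[{"cyy":95,"rz":5},[10,86,25],{"br":92,"hf":68,"xgk":90},{"cgc":20,"g":12,"nv":3,"xn":54}]}
After op 4 (add /fo/1/0 6): {"fo":[{"eig":11,"ff":86,"yi":1},[6,22,29],{"cl":53,"dvu":38,"e":79,"hhb":0}],"puq":[{"cyy":95,"rz":5},[10,86,25],{"br":92,"hf":68,"xgk":90},{"cgc":20,"g":12,"nv":3,"xn":54}]}
After op 5 (replace /puq/1/0 13): {"fo":[{"eig":11,"ff":86,"yi":1},[6,22,29],{"cl":53,"dvu":38,"e":79,"hhb":0}],"puq":[{"cyy":95,"rz":5},[13,86,25],{"br":92,"hf":68,"xgk":90},{"cgc":20,"g":12,"nv":3,"xn":54}]}
After op 6 (add /puq/1 83): {"fo":[{"eig":11,"ff":86,"yi":1},[6,22,29],{"cl":53,"dvu":38,"e":79,"hhb":0}],"puq":[{"cyy":95,"rz":5},83,[13,86,25],{"br":92,"hf":68,"xgk":90},{"cgc":20,"g":12,"nv":3,"xn":54}]}
After op 7 (add /ove 57): {"fo":[{"eig":11,"ff":86,"yi":1},[6,22,29],{"cl":53,"dvu":38,"e":79,"hhb":0}],"ove":57,"puq":[{"cyy":95,"rz":5},83,[13,86,25],{"br":92,"hf":68,"xgk":90},{"cgc":20,"g":12,"nv":3,"xn":54}]}
After op 8 (replace /fo/2/cl 35): {"fo":[{"eig":11,"ff":86,"yi":1},[6,22,29],{"cl":35,"dvu":38,"e":79,"hhb":0}],"ove":57,"puq":[{"cyy":95,"rz":5},83,[13,86,25],{"br":92,"hf":68,"xgk":90},{"cgc":20,"g":12,"nv":3,"xn":54}]}
After op 9 (replace /puq/0 88): {"fo":[{"eig":11,"ff":86,"yi":1},[6,22,29],{"cl":35,"dvu":38,"e":79,"hhb":0}],"ove":57,"puq":[88,83,[13,86,25],{"br":92,"hf":68,"xgk":90},{"cgc":20,"g":12,"nv":3,"xn":54}]}
After op 10 (replace /puq/2/1 74): {"fo":[{"eig":11,"ff":86,"yi":1},[6,22,29],{"cl":35,"dvu":38,"e":79,"hhb":0}],"ove":57,"puq":[88,83,[13,74,25],{"br":92,"hf":68,"xgk":90},{"cgc":20,"g":12,"nv":3,"xn":54}]}
After op 11 (replace /fo/2/dvu 80): {"fo":[{"eig":11,"ff":86,"yi":1},[6,22,29],{"cl":35,"dvu":80,"e":79,"hhb":0}],"ove":57,"puq":[88,83,[13,74,25],{"br":92,"hf":68,"xgk":90},{"cgc":20,"g":12,"nv":3,"xn":54}]}
After op 12 (replace /fo/2/hhb 38): {"fo":[{"eig":11,"ff":86,"yi":1},[6,22,29],{"cl":35,"dvu":80,"e":79,"hhb":38}],"ove":57,"puq":[88,83,[13,74,25],{"br":92,"hf":68,"xgk":90},{"cgc":20,"g":12,"nv":3,"xn":54}]}
After op 13 (replace /fo/1/0 80): {"fo":[{"eig":11,"ff":86,"yi":1},[80,22,29],{"cl":35,"dvu":80,"e":79,"hhb":38}],"ove":57,"puq":[88,83,[13,74,25],{"br":92,"hf":68,"xgk":90},{"cgc":20,"g":12,"nv":3,"xn":54}]}
After op 14 (remove /fo/0/eig): {"fo":[{"ff":86,"yi":1},[80,22,29],{"cl":35,"dvu":80,"e":79,"hhb":38}],"ove":57,"puq":[88,83,[13,74,25],{"br":92,"hf":68,"xgk":90},{"cgc":20,"g":12,"nv":3,"xn":54}]}
After op 15 (remove /puq/3/br): {"fo":[{"ff":86,"yi":1},[80,22,29],{"cl":35,"dvu":80,"e":79,"hhb":38}],"ove":57,"puq":[88,83,[13,74,25],{"hf":68,"xgk":90},{"cgc":20,"g":12,"nv":3,"xn":54}]}
After op 16 (add /c 8): {"c":8,"fo":[{"ff":86,"yi":1},[80,22,29],{"cl":35,"dvu":80,"e":79,"hhb":38}],"ove":57,"puq":[88,83,[13,74,25],{"hf":68,"xgk":90},{"cgc":20,"g":12,"nv":3,"xn":54}]}
After op 17 (remove /puq/3/xgk): {"c":8,"fo":[{"ff":86,"yi":1},[80,22,29],{"cl":35,"dvu":80,"e":79,"hhb":38}],"ove":57,"puq":[88,83,[13,74,25],{"hf":68},{"cgc":20,"g":12,"nv":3,"xn":54}]}
After op 18 (remove /fo/2/e): {"c":8,"fo":[{"ff":86,"yi":1},[80,22,29],{"cl":35,"dvu":80,"hhb":38}],"ove":57,"puq":[88,83,[13,74,25],{"hf":68},{"cgc":20,"g":12,"nv":3,"xn":54}]}
After op 19 (replace /puq/2 83): {"c":8,"fo":[{"ff":86,"yi":1},[80,22,29],{"cl":35,"dvu":80,"hhb":38}],"ove":57,"puq":[88,83,83,{"hf":68},{"cgc":20,"g":12,"nv":3,"xn":54}]}
After op 20 (replace /puq/4/xn 82): {"c":8,"fo":[{"ff":86,"yi":1},[80,22,29],{"cl":35,"dvu":80,"hhb":38}],"ove":57,"puq":[88,83,83,{"hf":68},{"cgc":20,"g":12,"nv":3,"xn":82}]}
After op 21 (replace /ove 26): {"c":8,"fo":[{"ff":86,"yi":1},[80,22,29],{"cl":35,"dvu":80,"hhb":38}],"ove":26,"puq":[88,83,83,{"hf":68},{"cgc":20,"g":12,"nv":3,"xn":82}]}
After op 22 (replace /puq 41): {"c":8,"fo":[{"ff":86,"yi":1},[80,22,29],{"cl":35,"dvu":80,"hhb":38}],"ove":26,"puq":41}
Size at path /fo/1: 3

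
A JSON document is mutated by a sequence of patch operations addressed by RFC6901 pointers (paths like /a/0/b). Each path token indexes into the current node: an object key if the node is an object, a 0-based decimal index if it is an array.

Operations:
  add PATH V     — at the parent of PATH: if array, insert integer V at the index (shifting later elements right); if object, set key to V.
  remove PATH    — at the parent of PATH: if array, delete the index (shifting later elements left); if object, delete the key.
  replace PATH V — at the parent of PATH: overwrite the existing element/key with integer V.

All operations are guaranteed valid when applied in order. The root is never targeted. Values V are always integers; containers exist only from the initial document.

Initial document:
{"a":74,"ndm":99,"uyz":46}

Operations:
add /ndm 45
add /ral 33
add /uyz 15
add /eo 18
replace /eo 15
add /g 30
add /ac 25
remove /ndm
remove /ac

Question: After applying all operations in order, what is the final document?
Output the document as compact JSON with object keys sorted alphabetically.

Answer: {"a":74,"eo":15,"g":30,"ral":33,"uyz":15}

Derivation:
After op 1 (add /ndm 45): {"a":74,"ndm":45,"uyz":46}
After op 2 (add /ral 33): {"a":74,"ndm":45,"ral":33,"uyz":46}
After op 3 (add /uyz 15): {"a":74,"ndm":45,"ral":33,"uyz":15}
After op 4 (add /eo 18): {"a":74,"eo":18,"ndm":45,"ral":33,"uyz":15}
After op 5 (replace /eo 15): {"a":74,"eo":15,"ndm":45,"ral":33,"uyz":15}
After op 6 (add /g 30): {"a":74,"eo":15,"g":30,"ndm":45,"ral":33,"uyz":15}
After op 7 (add /ac 25): {"a":74,"ac":25,"eo":15,"g":30,"ndm":45,"ral":33,"uyz":15}
After op 8 (remove /ndm): {"a":74,"ac":25,"eo":15,"g":30,"ral":33,"uyz":15}
After op 9 (remove /ac): {"a":74,"eo":15,"g":30,"ral":33,"uyz":15}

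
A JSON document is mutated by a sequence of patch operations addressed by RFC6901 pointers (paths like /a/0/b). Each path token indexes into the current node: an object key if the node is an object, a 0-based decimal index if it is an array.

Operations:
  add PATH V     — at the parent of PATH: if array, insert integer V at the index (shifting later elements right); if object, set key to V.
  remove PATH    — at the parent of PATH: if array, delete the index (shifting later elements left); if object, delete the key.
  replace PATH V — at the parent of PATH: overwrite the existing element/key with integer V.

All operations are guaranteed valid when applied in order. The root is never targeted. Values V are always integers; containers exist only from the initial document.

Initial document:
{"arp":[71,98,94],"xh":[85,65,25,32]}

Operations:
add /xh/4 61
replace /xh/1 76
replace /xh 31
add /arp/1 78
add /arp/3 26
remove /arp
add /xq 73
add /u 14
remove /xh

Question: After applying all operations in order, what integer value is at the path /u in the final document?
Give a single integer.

Answer: 14

Derivation:
After op 1 (add /xh/4 61): {"arp":[71,98,94],"xh":[85,65,25,32,61]}
After op 2 (replace /xh/1 76): {"arp":[71,98,94],"xh":[85,76,25,32,61]}
After op 3 (replace /xh 31): {"arp":[71,98,94],"xh":31}
After op 4 (add /arp/1 78): {"arp":[71,78,98,94],"xh":31}
After op 5 (add /arp/3 26): {"arp":[71,78,98,26,94],"xh":31}
After op 6 (remove /arp): {"xh":31}
After op 7 (add /xq 73): {"xh":31,"xq":73}
After op 8 (add /u 14): {"u":14,"xh":31,"xq":73}
After op 9 (remove /xh): {"u":14,"xq":73}
Value at /u: 14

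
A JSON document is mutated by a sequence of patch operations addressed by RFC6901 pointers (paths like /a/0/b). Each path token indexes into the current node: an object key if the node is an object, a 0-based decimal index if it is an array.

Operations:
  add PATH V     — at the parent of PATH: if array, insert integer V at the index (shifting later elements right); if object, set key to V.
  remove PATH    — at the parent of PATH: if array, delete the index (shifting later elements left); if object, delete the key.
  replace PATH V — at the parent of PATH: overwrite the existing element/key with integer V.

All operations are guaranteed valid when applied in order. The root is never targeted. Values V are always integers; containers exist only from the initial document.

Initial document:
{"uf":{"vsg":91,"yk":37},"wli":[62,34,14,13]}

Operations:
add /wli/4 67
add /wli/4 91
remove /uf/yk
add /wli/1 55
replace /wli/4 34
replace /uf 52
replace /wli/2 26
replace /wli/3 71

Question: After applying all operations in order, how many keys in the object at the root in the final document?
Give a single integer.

After op 1 (add /wli/4 67): {"uf":{"vsg":91,"yk":37},"wli":[62,34,14,13,67]}
After op 2 (add /wli/4 91): {"uf":{"vsg":91,"yk":37},"wli":[62,34,14,13,91,67]}
After op 3 (remove /uf/yk): {"uf":{"vsg":91},"wli":[62,34,14,13,91,67]}
After op 4 (add /wli/1 55): {"uf":{"vsg":91},"wli":[62,55,34,14,13,91,67]}
After op 5 (replace /wli/4 34): {"uf":{"vsg":91},"wli":[62,55,34,14,34,91,67]}
After op 6 (replace /uf 52): {"uf":52,"wli":[62,55,34,14,34,91,67]}
After op 7 (replace /wli/2 26): {"uf":52,"wli":[62,55,26,14,34,91,67]}
After op 8 (replace /wli/3 71): {"uf":52,"wli":[62,55,26,71,34,91,67]}
Size at the root: 2

Answer: 2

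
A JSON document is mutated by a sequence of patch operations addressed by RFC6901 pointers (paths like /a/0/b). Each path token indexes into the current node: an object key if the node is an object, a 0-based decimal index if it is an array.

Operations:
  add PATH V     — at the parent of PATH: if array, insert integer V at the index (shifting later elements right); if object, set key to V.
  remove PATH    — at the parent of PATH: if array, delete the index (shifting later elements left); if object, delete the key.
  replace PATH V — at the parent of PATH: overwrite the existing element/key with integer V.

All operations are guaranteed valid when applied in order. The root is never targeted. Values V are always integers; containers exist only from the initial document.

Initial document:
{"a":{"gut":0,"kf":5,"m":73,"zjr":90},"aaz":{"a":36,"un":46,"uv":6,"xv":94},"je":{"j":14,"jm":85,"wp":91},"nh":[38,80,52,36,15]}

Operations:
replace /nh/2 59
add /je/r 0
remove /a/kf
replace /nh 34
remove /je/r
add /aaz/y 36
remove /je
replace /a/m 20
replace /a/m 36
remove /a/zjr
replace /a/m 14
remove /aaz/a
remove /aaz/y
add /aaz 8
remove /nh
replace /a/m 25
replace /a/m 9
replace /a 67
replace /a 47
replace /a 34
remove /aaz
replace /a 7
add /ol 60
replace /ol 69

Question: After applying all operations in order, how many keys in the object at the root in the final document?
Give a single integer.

After op 1 (replace /nh/2 59): {"a":{"gut":0,"kf":5,"m":73,"zjr":90},"aaz":{"a":36,"un":46,"uv":6,"xv":94},"je":{"j":14,"jm":85,"wp":91},"nh":[38,80,59,36,15]}
After op 2 (add /je/r 0): {"a":{"gut":0,"kf":5,"m":73,"zjr":90},"aaz":{"a":36,"un":46,"uv":6,"xv":94},"je":{"j":14,"jm":85,"r":0,"wp":91},"nh":[38,80,59,36,15]}
After op 3 (remove /a/kf): {"a":{"gut":0,"m":73,"zjr":90},"aaz":{"a":36,"un":46,"uv":6,"xv":94},"je":{"j":14,"jm":85,"r":0,"wp":91},"nh":[38,80,59,36,15]}
After op 4 (replace /nh 34): {"a":{"gut":0,"m":73,"zjr":90},"aaz":{"a":36,"un":46,"uv":6,"xv":94},"je":{"j":14,"jm":85,"r":0,"wp":91},"nh":34}
After op 5 (remove /je/r): {"a":{"gut":0,"m":73,"zjr":90},"aaz":{"a":36,"un":46,"uv":6,"xv":94},"je":{"j":14,"jm":85,"wp":91},"nh":34}
After op 6 (add /aaz/y 36): {"a":{"gut":0,"m":73,"zjr":90},"aaz":{"a":36,"un":46,"uv":6,"xv":94,"y":36},"je":{"j":14,"jm":85,"wp":91},"nh":34}
After op 7 (remove /je): {"a":{"gut":0,"m":73,"zjr":90},"aaz":{"a":36,"un":46,"uv":6,"xv":94,"y":36},"nh":34}
After op 8 (replace /a/m 20): {"a":{"gut":0,"m":20,"zjr":90},"aaz":{"a":36,"un":46,"uv":6,"xv":94,"y":36},"nh":34}
After op 9 (replace /a/m 36): {"a":{"gut":0,"m":36,"zjr":90},"aaz":{"a":36,"un":46,"uv":6,"xv":94,"y":36},"nh":34}
After op 10 (remove /a/zjr): {"a":{"gut":0,"m":36},"aaz":{"a":36,"un":46,"uv":6,"xv":94,"y":36},"nh":34}
After op 11 (replace /a/m 14): {"a":{"gut":0,"m":14},"aaz":{"a":36,"un":46,"uv":6,"xv":94,"y":36},"nh":34}
After op 12 (remove /aaz/a): {"a":{"gut":0,"m":14},"aaz":{"un":46,"uv":6,"xv":94,"y":36},"nh":34}
After op 13 (remove /aaz/y): {"a":{"gut":0,"m":14},"aaz":{"un":46,"uv":6,"xv":94},"nh":34}
After op 14 (add /aaz 8): {"a":{"gut":0,"m":14},"aaz":8,"nh":34}
After op 15 (remove /nh): {"a":{"gut":0,"m":14},"aaz":8}
After op 16 (replace /a/m 25): {"a":{"gut":0,"m":25},"aaz":8}
After op 17 (replace /a/m 9): {"a":{"gut":0,"m":9},"aaz":8}
After op 18 (replace /a 67): {"a":67,"aaz":8}
After op 19 (replace /a 47): {"a":47,"aaz":8}
After op 20 (replace /a 34): {"a":34,"aaz":8}
After op 21 (remove /aaz): {"a":34}
After op 22 (replace /a 7): {"a":7}
After op 23 (add /ol 60): {"a":7,"ol":60}
After op 24 (replace /ol 69): {"a":7,"ol":69}
Size at the root: 2

Answer: 2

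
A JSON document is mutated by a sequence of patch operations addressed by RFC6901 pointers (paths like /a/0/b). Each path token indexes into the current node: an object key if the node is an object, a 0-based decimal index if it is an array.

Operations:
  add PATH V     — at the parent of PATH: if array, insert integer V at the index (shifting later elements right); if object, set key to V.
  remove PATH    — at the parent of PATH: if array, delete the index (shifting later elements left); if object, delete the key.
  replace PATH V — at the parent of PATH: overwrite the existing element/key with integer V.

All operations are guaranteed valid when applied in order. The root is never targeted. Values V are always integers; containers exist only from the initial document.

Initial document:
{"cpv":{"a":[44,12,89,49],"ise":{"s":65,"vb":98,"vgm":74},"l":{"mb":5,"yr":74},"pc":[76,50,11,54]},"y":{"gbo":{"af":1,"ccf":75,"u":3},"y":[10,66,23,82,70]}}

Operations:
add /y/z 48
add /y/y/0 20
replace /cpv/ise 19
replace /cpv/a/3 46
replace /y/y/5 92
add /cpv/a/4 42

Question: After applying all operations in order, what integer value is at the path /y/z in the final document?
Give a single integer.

After op 1 (add /y/z 48): {"cpv":{"a":[44,12,89,49],"ise":{"s":65,"vb":98,"vgm":74},"l":{"mb":5,"yr":74},"pc":[76,50,11,54]},"y":{"gbo":{"af":1,"ccf":75,"u":3},"y":[10,66,23,82,70],"z":48}}
After op 2 (add /y/y/0 20): {"cpv":{"a":[44,12,89,49],"ise":{"s":65,"vb":98,"vgm":74},"l":{"mb":5,"yr":74},"pc":[76,50,11,54]},"y":{"gbo":{"af":1,"ccf":75,"u":3},"y":[20,10,66,23,82,70],"z":48}}
After op 3 (replace /cpv/ise 19): {"cpv":{"a":[44,12,89,49],"ise":19,"l":{"mb":5,"yr":74},"pc":[76,50,11,54]},"y":{"gbo":{"af":1,"ccf":75,"u":3},"y":[20,10,66,23,82,70],"z":48}}
After op 4 (replace /cpv/a/3 46): {"cpv":{"a":[44,12,89,46],"ise":19,"l":{"mb":5,"yr":74},"pc":[76,50,11,54]},"y":{"gbo":{"af":1,"ccf":75,"u":3},"y":[20,10,66,23,82,70],"z":48}}
After op 5 (replace /y/y/5 92): {"cpv":{"a":[44,12,89,46],"ise":19,"l":{"mb":5,"yr":74},"pc":[76,50,11,54]},"y":{"gbo":{"af":1,"ccf":75,"u":3},"y":[20,10,66,23,82,92],"z":48}}
After op 6 (add /cpv/a/4 42): {"cpv":{"a":[44,12,89,46,42],"ise":19,"l":{"mb":5,"yr":74},"pc":[76,50,11,54]},"y":{"gbo":{"af":1,"ccf":75,"u":3},"y":[20,10,66,23,82,92],"z":48}}
Value at /y/z: 48

Answer: 48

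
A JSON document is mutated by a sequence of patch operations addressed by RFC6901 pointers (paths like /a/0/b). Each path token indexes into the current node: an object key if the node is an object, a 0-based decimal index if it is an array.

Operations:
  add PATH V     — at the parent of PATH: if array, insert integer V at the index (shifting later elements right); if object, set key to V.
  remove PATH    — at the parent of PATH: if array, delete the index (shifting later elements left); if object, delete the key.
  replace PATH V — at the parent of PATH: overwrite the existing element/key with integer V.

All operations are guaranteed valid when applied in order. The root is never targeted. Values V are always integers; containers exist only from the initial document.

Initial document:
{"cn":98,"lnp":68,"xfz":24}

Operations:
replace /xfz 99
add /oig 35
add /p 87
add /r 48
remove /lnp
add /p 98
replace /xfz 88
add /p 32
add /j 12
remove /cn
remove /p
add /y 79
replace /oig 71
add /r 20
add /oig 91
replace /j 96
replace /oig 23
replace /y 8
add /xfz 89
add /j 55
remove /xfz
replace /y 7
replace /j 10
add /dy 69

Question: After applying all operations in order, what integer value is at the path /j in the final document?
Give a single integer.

After op 1 (replace /xfz 99): {"cn":98,"lnp":68,"xfz":99}
After op 2 (add /oig 35): {"cn":98,"lnp":68,"oig":35,"xfz":99}
After op 3 (add /p 87): {"cn":98,"lnp":68,"oig":35,"p":87,"xfz":99}
After op 4 (add /r 48): {"cn":98,"lnp":68,"oig":35,"p":87,"r":48,"xfz":99}
After op 5 (remove /lnp): {"cn":98,"oig":35,"p":87,"r":48,"xfz":99}
After op 6 (add /p 98): {"cn":98,"oig":35,"p":98,"r":48,"xfz":99}
After op 7 (replace /xfz 88): {"cn":98,"oig":35,"p":98,"r":48,"xfz":88}
After op 8 (add /p 32): {"cn":98,"oig":35,"p":32,"r":48,"xfz":88}
After op 9 (add /j 12): {"cn":98,"j":12,"oig":35,"p":32,"r":48,"xfz":88}
After op 10 (remove /cn): {"j":12,"oig":35,"p":32,"r":48,"xfz":88}
After op 11 (remove /p): {"j":12,"oig":35,"r":48,"xfz":88}
After op 12 (add /y 79): {"j":12,"oig":35,"r":48,"xfz":88,"y":79}
After op 13 (replace /oig 71): {"j":12,"oig":71,"r":48,"xfz":88,"y":79}
After op 14 (add /r 20): {"j":12,"oig":71,"r":20,"xfz":88,"y":79}
After op 15 (add /oig 91): {"j":12,"oig":91,"r":20,"xfz":88,"y":79}
After op 16 (replace /j 96): {"j":96,"oig":91,"r":20,"xfz":88,"y":79}
After op 17 (replace /oig 23): {"j":96,"oig":23,"r":20,"xfz":88,"y":79}
After op 18 (replace /y 8): {"j":96,"oig":23,"r":20,"xfz":88,"y":8}
After op 19 (add /xfz 89): {"j":96,"oig":23,"r":20,"xfz":89,"y":8}
After op 20 (add /j 55): {"j":55,"oig":23,"r":20,"xfz":89,"y":8}
After op 21 (remove /xfz): {"j":55,"oig":23,"r":20,"y":8}
After op 22 (replace /y 7): {"j":55,"oig":23,"r":20,"y":7}
After op 23 (replace /j 10): {"j":10,"oig":23,"r":20,"y":7}
After op 24 (add /dy 69): {"dy":69,"j":10,"oig":23,"r":20,"y":7}
Value at /j: 10

Answer: 10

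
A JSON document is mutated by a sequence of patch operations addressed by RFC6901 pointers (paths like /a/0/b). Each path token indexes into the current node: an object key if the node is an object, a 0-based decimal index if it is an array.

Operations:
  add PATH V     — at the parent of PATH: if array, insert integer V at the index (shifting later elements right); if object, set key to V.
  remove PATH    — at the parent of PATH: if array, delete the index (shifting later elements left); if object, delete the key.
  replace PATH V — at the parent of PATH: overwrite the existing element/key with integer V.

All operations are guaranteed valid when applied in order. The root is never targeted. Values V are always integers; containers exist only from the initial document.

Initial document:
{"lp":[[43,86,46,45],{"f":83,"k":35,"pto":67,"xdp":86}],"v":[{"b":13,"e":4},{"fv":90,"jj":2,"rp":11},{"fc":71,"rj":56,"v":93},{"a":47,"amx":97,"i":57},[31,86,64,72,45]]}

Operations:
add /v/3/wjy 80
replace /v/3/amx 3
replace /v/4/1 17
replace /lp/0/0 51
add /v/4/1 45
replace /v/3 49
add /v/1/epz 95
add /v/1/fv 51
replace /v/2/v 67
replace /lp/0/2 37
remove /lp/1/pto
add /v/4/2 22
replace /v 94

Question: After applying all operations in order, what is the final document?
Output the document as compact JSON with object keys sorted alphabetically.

Answer: {"lp":[[51,86,37,45],{"f":83,"k":35,"xdp":86}],"v":94}

Derivation:
After op 1 (add /v/3/wjy 80): {"lp":[[43,86,46,45],{"f":83,"k":35,"pto":67,"xdp":86}],"v":[{"b":13,"e":4},{"fv":90,"jj":2,"rp":11},{"fc":71,"rj":56,"v":93},{"a":47,"amx":97,"i":57,"wjy":80},[31,86,64,72,45]]}
After op 2 (replace /v/3/amx 3): {"lp":[[43,86,46,45],{"f":83,"k":35,"pto":67,"xdp":86}],"v":[{"b":13,"e":4},{"fv":90,"jj":2,"rp":11},{"fc":71,"rj":56,"v":93},{"a":47,"amx":3,"i":57,"wjy":80},[31,86,64,72,45]]}
After op 3 (replace /v/4/1 17): {"lp":[[43,86,46,45],{"f":83,"k":35,"pto":67,"xdp":86}],"v":[{"b":13,"e":4},{"fv":90,"jj":2,"rp":11},{"fc":71,"rj":56,"v":93},{"a":47,"amx":3,"i":57,"wjy":80},[31,17,64,72,45]]}
After op 4 (replace /lp/0/0 51): {"lp":[[51,86,46,45],{"f":83,"k":35,"pto":67,"xdp":86}],"v":[{"b":13,"e":4},{"fv":90,"jj":2,"rp":11},{"fc":71,"rj":56,"v":93},{"a":47,"amx":3,"i":57,"wjy":80},[31,17,64,72,45]]}
After op 5 (add /v/4/1 45): {"lp":[[51,86,46,45],{"f":83,"k":35,"pto":67,"xdp":86}],"v":[{"b":13,"e":4},{"fv":90,"jj":2,"rp":11},{"fc":71,"rj":56,"v":93},{"a":47,"amx":3,"i":57,"wjy":80},[31,45,17,64,72,45]]}
After op 6 (replace /v/3 49): {"lp":[[51,86,46,45],{"f":83,"k":35,"pto":67,"xdp":86}],"v":[{"b":13,"e":4},{"fv":90,"jj":2,"rp":11},{"fc":71,"rj":56,"v":93},49,[31,45,17,64,72,45]]}
After op 7 (add /v/1/epz 95): {"lp":[[51,86,46,45],{"f":83,"k":35,"pto":67,"xdp":86}],"v":[{"b":13,"e":4},{"epz":95,"fv":90,"jj":2,"rp":11},{"fc":71,"rj":56,"v":93},49,[31,45,17,64,72,45]]}
After op 8 (add /v/1/fv 51): {"lp":[[51,86,46,45],{"f":83,"k":35,"pto":67,"xdp":86}],"v":[{"b":13,"e":4},{"epz":95,"fv":51,"jj":2,"rp":11},{"fc":71,"rj":56,"v":93},49,[31,45,17,64,72,45]]}
After op 9 (replace /v/2/v 67): {"lp":[[51,86,46,45],{"f":83,"k":35,"pto":67,"xdp":86}],"v":[{"b":13,"e":4},{"epz":95,"fv":51,"jj":2,"rp":11},{"fc":71,"rj":56,"v":67},49,[31,45,17,64,72,45]]}
After op 10 (replace /lp/0/2 37): {"lp":[[51,86,37,45],{"f":83,"k":35,"pto":67,"xdp":86}],"v":[{"b":13,"e":4},{"epz":95,"fv":51,"jj":2,"rp":11},{"fc":71,"rj":56,"v":67},49,[31,45,17,64,72,45]]}
After op 11 (remove /lp/1/pto): {"lp":[[51,86,37,45],{"f":83,"k":35,"xdp":86}],"v":[{"b":13,"e":4},{"epz":95,"fv":51,"jj":2,"rp":11},{"fc":71,"rj":56,"v":67},49,[31,45,17,64,72,45]]}
After op 12 (add /v/4/2 22): {"lp":[[51,86,37,45],{"f":83,"k":35,"xdp":86}],"v":[{"b":13,"e":4},{"epz":95,"fv":51,"jj":2,"rp":11},{"fc":71,"rj":56,"v":67},49,[31,45,22,17,64,72,45]]}
After op 13 (replace /v 94): {"lp":[[51,86,37,45],{"f":83,"k":35,"xdp":86}],"v":94}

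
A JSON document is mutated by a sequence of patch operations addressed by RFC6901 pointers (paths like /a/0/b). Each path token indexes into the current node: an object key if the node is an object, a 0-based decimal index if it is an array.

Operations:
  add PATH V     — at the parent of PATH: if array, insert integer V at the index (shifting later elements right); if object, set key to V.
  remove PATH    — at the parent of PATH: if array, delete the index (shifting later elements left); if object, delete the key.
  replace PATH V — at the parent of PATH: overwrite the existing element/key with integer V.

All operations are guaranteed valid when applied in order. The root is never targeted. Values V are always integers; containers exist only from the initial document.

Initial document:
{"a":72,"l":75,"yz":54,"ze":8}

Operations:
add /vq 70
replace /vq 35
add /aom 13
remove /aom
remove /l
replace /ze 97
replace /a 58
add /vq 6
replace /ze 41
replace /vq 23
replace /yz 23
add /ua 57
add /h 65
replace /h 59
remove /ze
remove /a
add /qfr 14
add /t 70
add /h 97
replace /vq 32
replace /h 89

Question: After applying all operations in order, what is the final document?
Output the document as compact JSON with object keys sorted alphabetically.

After op 1 (add /vq 70): {"a":72,"l":75,"vq":70,"yz":54,"ze":8}
After op 2 (replace /vq 35): {"a":72,"l":75,"vq":35,"yz":54,"ze":8}
After op 3 (add /aom 13): {"a":72,"aom":13,"l":75,"vq":35,"yz":54,"ze":8}
After op 4 (remove /aom): {"a":72,"l":75,"vq":35,"yz":54,"ze":8}
After op 5 (remove /l): {"a":72,"vq":35,"yz":54,"ze":8}
After op 6 (replace /ze 97): {"a":72,"vq":35,"yz":54,"ze":97}
After op 7 (replace /a 58): {"a":58,"vq":35,"yz":54,"ze":97}
After op 8 (add /vq 6): {"a":58,"vq":6,"yz":54,"ze":97}
After op 9 (replace /ze 41): {"a":58,"vq":6,"yz":54,"ze":41}
After op 10 (replace /vq 23): {"a":58,"vq":23,"yz":54,"ze":41}
After op 11 (replace /yz 23): {"a":58,"vq":23,"yz":23,"ze":41}
After op 12 (add /ua 57): {"a":58,"ua":57,"vq":23,"yz":23,"ze":41}
After op 13 (add /h 65): {"a":58,"h":65,"ua":57,"vq":23,"yz":23,"ze":41}
After op 14 (replace /h 59): {"a":58,"h":59,"ua":57,"vq":23,"yz":23,"ze":41}
After op 15 (remove /ze): {"a":58,"h":59,"ua":57,"vq":23,"yz":23}
After op 16 (remove /a): {"h":59,"ua":57,"vq":23,"yz":23}
After op 17 (add /qfr 14): {"h":59,"qfr":14,"ua":57,"vq":23,"yz":23}
After op 18 (add /t 70): {"h":59,"qfr":14,"t":70,"ua":57,"vq":23,"yz":23}
After op 19 (add /h 97): {"h":97,"qfr":14,"t":70,"ua":57,"vq":23,"yz":23}
After op 20 (replace /vq 32): {"h":97,"qfr":14,"t":70,"ua":57,"vq":32,"yz":23}
After op 21 (replace /h 89): {"h":89,"qfr":14,"t":70,"ua":57,"vq":32,"yz":23}

Answer: {"h":89,"qfr":14,"t":70,"ua":57,"vq":32,"yz":23}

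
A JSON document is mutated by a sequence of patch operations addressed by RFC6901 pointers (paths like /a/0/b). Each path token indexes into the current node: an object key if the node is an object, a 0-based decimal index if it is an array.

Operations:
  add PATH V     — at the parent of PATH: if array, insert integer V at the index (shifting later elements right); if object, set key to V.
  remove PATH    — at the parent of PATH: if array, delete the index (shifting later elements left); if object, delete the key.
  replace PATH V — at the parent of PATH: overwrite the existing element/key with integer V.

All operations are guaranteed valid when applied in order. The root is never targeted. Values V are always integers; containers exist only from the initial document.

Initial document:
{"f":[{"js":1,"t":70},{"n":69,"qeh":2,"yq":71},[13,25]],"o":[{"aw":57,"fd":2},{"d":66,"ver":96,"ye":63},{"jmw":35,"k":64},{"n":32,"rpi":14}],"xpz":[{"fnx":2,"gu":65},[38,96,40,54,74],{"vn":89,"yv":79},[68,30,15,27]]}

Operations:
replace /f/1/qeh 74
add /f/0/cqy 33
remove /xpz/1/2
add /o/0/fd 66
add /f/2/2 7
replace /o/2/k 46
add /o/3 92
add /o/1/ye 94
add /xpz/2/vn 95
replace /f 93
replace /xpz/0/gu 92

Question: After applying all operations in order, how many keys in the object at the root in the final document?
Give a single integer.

After op 1 (replace /f/1/qeh 74): {"f":[{"js":1,"t":70},{"n":69,"qeh":74,"yq":71},[13,25]],"o":[{"aw":57,"fd":2},{"d":66,"ver":96,"ye":63},{"jmw":35,"k":64},{"n":32,"rpi":14}],"xpz":[{"fnx":2,"gu":65},[38,96,40,54,74],{"vn":89,"yv":79},[68,30,15,27]]}
After op 2 (add /f/0/cqy 33): {"f":[{"cqy":33,"js":1,"t":70},{"n":69,"qeh":74,"yq":71},[13,25]],"o":[{"aw":57,"fd":2},{"d":66,"ver":96,"ye":63},{"jmw":35,"k":64},{"n":32,"rpi":14}],"xpz":[{"fnx":2,"gu":65},[38,96,40,54,74],{"vn":89,"yv":79},[68,30,15,27]]}
After op 3 (remove /xpz/1/2): {"f":[{"cqy":33,"js":1,"t":70},{"n":69,"qeh":74,"yq":71},[13,25]],"o":[{"aw":57,"fd":2},{"d":66,"ver":96,"ye":63},{"jmw":35,"k":64},{"n":32,"rpi":14}],"xpz":[{"fnx":2,"gu":65},[38,96,54,74],{"vn":89,"yv":79},[68,30,15,27]]}
After op 4 (add /o/0/fd 66): {"f":[{"cqy":33,"js":1,"t":70},{"n":69,"qeh":74,"yq":71},[13,25]],"o":[{"aw":57,"fd":66},{"d":66,"ver":96,"ye":63},{"jmw":35,"k":64},{"n":32,"rpi":14}],"xpz":[{"fnx":2,"gu":65},[38,96,54,74],{"vn":89,"yv":79},[68,30,15,27]]}
After op 5 (add /f/2/2 7): {"f":[{"cqy":33,"js":1,"t":70},{"n":69,"qeh":74,"yq":71},[13,25,7]],"o":[{"aw":57,"fd":66},{"d":66,"ver":96,"ye":63},{"jmw":35,"k":64},{"n":32,"rpi":14}],"xpz":[{"fnx":2,"gu":65},[38,96,54,74],{"vn":89,"yv":79},[68,30,15,27]]}
After op 6 (replace /o/2/k 46): {"f":[{"cqy":33,"js":1,"t":70},{"n":69,"qeh":74,"yq":71},[13,25,7]],"o":[{"aw":57,"fd":66},{"d":66,"ver":96,"ye":63},{"jmw":35,"k":46},{"n":32,"rpi":14}],"xpz":[{"fnx":2,"gu":65},[38,96,54,74],{"vn":89,"yv":79},[68,30,15,27]]}
After op 7 (add /o/3 92): {"f":[{"cqy":33,"js":1,"t":70},{"n":69,"qeh":74,"yq":71},[13,25,7]],"o":[{"aw":57,"fd":66},{"d":66,"ver":96,"ye":63},{"jmw":35,"k":46},92,{"n":32,"rpi":14}],"xpz":[{"fnx":2,"gu":65},[38,96,54,74],{"vn":89,"yv":79},[68,30,15,27]]}
After op 8 (add /o/1/ye 94): {"f":[{"cqy":33,"js":1,"t":70},{"n":69,"qeh":74,"yq":71},[13,25,7]],"o":[{"aw":57,"fd":66},{"d":66,"ver":96,"ye":94},{"jmw":35,"k":46},92,{"n":32,"rpi":14}],"xpz":[{"fnx":2,"gu":65},[38,96,54,74],{"vn":89,"yv":79},[68,30,15,27]]}
After op 9 (add /xpz/2/vn 95): {"f":[{"cqy":33,"js":1,"t":70},{"n":69,"qeh":74,"yq":71},[13,25,7]],"o":[{"aw":57,"fd":66},{"d":66,"ver":96,"ye":94},{"jmw":35,"k":46},92,{"n":32,"rpi":14}],"xpz":[{"fnx":2,"gu":65},[38,96,54,74],{"vn":95,"yv":79},[68,30,15,27]]}
After op 10 (replace /f 93): {"f":93,"o":[{"aw":57,"fd":66},{"d":66,"ver":96,"ye":94},{"jmw":35,"k":46},92,{"n":32,"rpi":14}],"xpz":[{"fnx":2,"gu":65},[38,96,54,74],{"vn":95,"yv":79},[68,30,15,27]]}
After op 11 (replace /xpz/0/gu 92): {"f":93,"o":[{"aw":57,"fd":66},{"d":66,"ver":96,"ye":94},{"jmw":35,"k":46},92,{"n":32,"rpi":14}],"xpz":[{"fnx":2,"gu":92},[38,96,54,74],{"vn":95,"yv":79},[68,30,15,27]]}
Size at the root: 3

Answer: 3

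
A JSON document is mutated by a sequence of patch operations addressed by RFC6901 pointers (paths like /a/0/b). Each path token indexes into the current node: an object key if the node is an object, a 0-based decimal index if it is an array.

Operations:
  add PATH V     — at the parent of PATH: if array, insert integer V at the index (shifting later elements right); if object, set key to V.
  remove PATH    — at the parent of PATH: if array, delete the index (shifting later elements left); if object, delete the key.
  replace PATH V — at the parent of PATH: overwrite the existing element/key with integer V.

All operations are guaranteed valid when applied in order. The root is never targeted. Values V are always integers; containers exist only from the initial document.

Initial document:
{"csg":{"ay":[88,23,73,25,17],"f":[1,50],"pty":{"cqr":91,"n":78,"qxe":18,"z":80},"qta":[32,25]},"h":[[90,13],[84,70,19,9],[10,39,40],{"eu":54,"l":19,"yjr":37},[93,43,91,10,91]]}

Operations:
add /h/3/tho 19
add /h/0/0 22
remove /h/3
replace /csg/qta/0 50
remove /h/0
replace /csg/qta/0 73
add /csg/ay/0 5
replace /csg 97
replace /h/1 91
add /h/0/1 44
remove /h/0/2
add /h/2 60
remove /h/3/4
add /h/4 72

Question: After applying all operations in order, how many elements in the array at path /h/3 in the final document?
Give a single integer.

After op 1 (add /h/3/tho 19): {"csg":{"ay":[88,23,73,25,17],"f":[1,50],"pty":{"cqr":91,"n":78,"qxe":18,"z":80},"qta":[32,25]},"h":[[90,13],[84,70,19,9],[10,39,40],{"eu":54,"l":19,"tho":19,"yjr":37},[93,43,91,10,91]]}
After op 2 (add /h/0/0 22): {"csg":{"ay":[88,23,73,25,17],"f":[1,50],"pty":{"cqr":91,"n":78,"qxe":18,"z":80},"qta":[32,25]},"h":[[22,90,13],[84,70,19,9],[10,39,40],{"eu":54,"l":19,"tho":19,"yjr":37},[93,43,91,10,91]]}
After op 3 (remove /h/3): {"csg":{"ay":[88,23,73,25,17],"f":[1,50],"pty":{"cqr":91,"n":78,"qxe":18,"z":80},"qta":[32,25]},"h":[[22,90,13],[84,70,19,9],[10,39,40],[93,43,91,10,91]]}
After op 4 (replace /csg/qta/0 50): {"csg":{"ay":[88,23,73,25,17],"f":[1,50],"pty":{"cqr":91,"n":78,"qxe":18,"z":80},"qta":[50,25]},"h":[[22,90,13],[84,70,19,9],[10,39,40],[93,43,91,10,91]]}
After op 5 (remove /h/0): {"csg":{"ay":[88,23,73,25,17],"f":[1,50],"pty":{"cqr":91,"n":78,"qxe":18,"z":80},"qta":[50,25]},"h":[[84,70,19,9],[10,39,40],[93,43,91,10,91]]}
After op 6 (replace /csg/qta/0 73): {"csg":{"ay":[88,23,73,25,17],"f":[1,50],"pty":{"cqr":91,"n":78,"qxe":18,"z":80},"qta":[73,25]},"h":[[84,70,19,9],[10,39,40],[93,43,91,10,91]]}
After op 7 (add /csg/ay/0 5): {"csg":{"ay":[5,88,23,73,25,17],"f":[1,50],"pty":{"cqr":91,"n":78,"qxe":18,"z":80},"qta":[73,25]},"h":[[84,70,19,9],[10,39,40],[93,43,91,10,91]]}
After op 8 (replace /csg 97): {"csg":97,"h":[[84,70,19,9],[10,39,40],[93,43,91,10,91]]}
After op 9 (replace /h/1 91): {"csg":97,"h":[[84,70,19,9],91,[93,43,91,10,91]]}
After op 10 (add /h/0/1 44): {"csg":97,"h":[[84,44,70,19,9],91,[93,43,91,10,91]]}
After op 11 (remove /h/0/2): {"csg":97,"h":[[84,44,19,9],91,[93,43,91,10,91]]}
After op 12 (add /h/2 60): {"csg":97,"h":[[84,44,19,9],91,60,[93,43,91,10,91]]}
After op 13 (remove /h/3/4): {"csg":97,"h":[[84,44,19,9],91,60,[93,43,91,10]]}
After op 14 (add /h/4 72): {"csg":97,"h":[[84,44,19,9],91,60,[93,43,91,10],72]}
Size at path /h/3: 4

Answer: 4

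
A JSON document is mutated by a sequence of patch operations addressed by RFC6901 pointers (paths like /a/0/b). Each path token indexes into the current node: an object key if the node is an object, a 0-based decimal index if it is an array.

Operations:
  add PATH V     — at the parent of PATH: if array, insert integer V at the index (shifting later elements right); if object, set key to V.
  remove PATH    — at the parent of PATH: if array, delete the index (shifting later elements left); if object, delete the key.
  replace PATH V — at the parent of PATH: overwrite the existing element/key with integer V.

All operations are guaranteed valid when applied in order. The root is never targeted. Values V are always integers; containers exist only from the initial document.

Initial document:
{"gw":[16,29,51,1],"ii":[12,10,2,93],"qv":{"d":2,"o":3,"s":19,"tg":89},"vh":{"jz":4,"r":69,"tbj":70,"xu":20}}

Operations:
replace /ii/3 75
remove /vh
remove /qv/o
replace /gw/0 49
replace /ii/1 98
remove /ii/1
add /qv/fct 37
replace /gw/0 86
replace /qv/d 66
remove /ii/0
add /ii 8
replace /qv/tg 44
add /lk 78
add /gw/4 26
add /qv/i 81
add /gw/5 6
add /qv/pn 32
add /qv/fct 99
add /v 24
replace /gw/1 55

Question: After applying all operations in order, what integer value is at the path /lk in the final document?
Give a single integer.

After op 1 (replace /ii/3 75): {"gw":[16,29,51,1],"ii":[12,10,2,75],"qv":{"d":2,"o":3,"s":19,"tg":89},"vh":{"jz":4,"r":69,"tbj":70,"xu":20}}
After op 2 (remove /vh): {"gw":[16,29,51,1],"ii":[12,10,2,75],"qv":{"d":2,"o":3,"s":19,"tg":89}}
After op 3 (remove /qv/o): {"gw":[16,29,51,1],"ii":[12,10,2,75],"qv":{"d":2,"s":19,"tg":89}}
After op 4 (replace /gw/0 49): {"gw":[49,29,51,1],"ii":[12,10,2,75],"qv":{"d":2,"s":19,"tg":89}}
After op 5 (replace /ii/1 98): {"gw":[49,29,51,1],"ii":[12,98,2,75],"qv":{"d":2,"s":19,"tg":89}}
After op 6 (remove /ii/1): {"gw":[49,29,51,1],"ii":[12,2,75],"qv":{"d":2,"s":19,"tg":89}}
After op 7 (add /qv/fct 37): {"gw":[49,29,51,1],"ii":[12,2,75],"qv":{"d":2,"fct":37,"s":19,"tg":89}}
After op 8 (replace /gw/0 86): {"gw":[86,29,51,1],"ii":[12,2,75],"qv":{"d":2,"fct":37,"s":19,"tg":89}}
After op 9 (replace /qv/d 66): {"gw":[86,29,51,1],"ii":[12,2,75],"qv":{"d":66,"fct":37,"s":19,"tg":89}}
After op 10 (remove /ii/0): {"gw":[86,29,51,1],"ii":[2,75],"qv":{"d":66,"fct":37,"s":19,"tg":89}}
After op 11 (add /ii 8): {"gw":[86,29,51,1],"ii":8,"qv":{"d":66,"fct":37,"s":19,"tg":89}}
After op 12 (replace /qv/tg 44): {"gw":[86,29,51,1],"ii":8,"qv":{"d":66,"fct":37,"s":19,"tg":44}}
After op 13 (add /lk 78): {"gw":[86,29,51,1],"ii":8,"lk":78,"qv":{"d":66,"fct":37,"s":19,"tg":44}}
After op 14 (add /gw/4 26): {"gw":[86,29,51,1,26],"ii":8,"lk":78,"qv":{"d":66,"fct":37,"s":19,"tg":44}}
After op 15 (add /qv/i 81): {"gw":[86,29,51,1,26],"ii":8,"lk":78,"qv":{"d":66,"fct":37,"i":81,"s":19,"tg":44}}
After op 16 (add /gw/5 6): {"gw":[86,29,51,1,26,6],"ii":8,"lk":78,"qv":{"d":66,"fct":37,"i":81,"s":19,"tg":44}}
After op 17 (add /qv/pn 32): {"gw":[86,29,51,1,26,6],"ii":8,"lk":78,"qv":{"d":66,"fct":37,"i":81,"pn":32,"s":19,"tg":44}}
After op 18 (add /qv/fct 99): {"gw":[86,29,51,1,26,6],"ii":8,"lk":78,"qv":{"d":66,"fct":99,"i":81,"pn":32,"s":19,"tg":44}}
After op 19 (add /v 24): {"gw":[86,29,51,1,26,6],"ii":8,"lk":78,"qv":{"d":66,"fct":99,"i":81,"pn":32,"s":19,"tg":44},"v":24}
After op 20 (replace /gw/1 55): {"gw":[86,55,51,1,26,6],"ii":8,"lk":78,"qv":{"d":66,"fct":99,"i":81,"pn":32,"s":19,"tg":44},"v":24}
Value at /lk: 78

Answer: 78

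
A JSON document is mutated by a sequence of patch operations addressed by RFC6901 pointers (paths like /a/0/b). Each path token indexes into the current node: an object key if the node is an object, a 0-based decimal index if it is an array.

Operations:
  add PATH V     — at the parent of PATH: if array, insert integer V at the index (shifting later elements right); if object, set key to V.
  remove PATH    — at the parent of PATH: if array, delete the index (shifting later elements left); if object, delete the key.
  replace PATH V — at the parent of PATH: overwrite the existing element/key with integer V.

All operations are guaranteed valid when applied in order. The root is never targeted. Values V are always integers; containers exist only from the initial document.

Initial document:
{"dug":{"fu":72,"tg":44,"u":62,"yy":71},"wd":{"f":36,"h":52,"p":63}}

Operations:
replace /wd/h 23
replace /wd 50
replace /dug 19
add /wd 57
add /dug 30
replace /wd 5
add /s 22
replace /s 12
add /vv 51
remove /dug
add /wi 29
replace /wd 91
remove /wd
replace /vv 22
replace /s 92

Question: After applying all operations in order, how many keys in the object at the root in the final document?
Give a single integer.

Answer: 3

Derivation:
After op 1 (replace /wd/h 23): {"dug":{"fu":72,"tg":44,"u":62,"yy":71},"wd":{"f":36,"h":23,"p":63}}
After op 2 (replace /wd 50): {"dug":{"fu":72,"tg":44,"u":62,"yy":71},"wd":50}
After op 3 (replace /dug 19): {"dug":19,"wd":50}
After op 4 (add /wd 57): {"dug":19,"wd":57}
After op 5 (add /dug 30): {"dug":30,"wd":57}
After op 6 (replace /wd 5): {"dug":30,"wd":5}
After op 7 (add /s 22): {"dug":30,"s":22,"wd":5}
After op 8 (replace /s 12): {"dug":30,"s":12,"wd":5}
After op 9 (add /vv 51): {"dug":30,"s":12,"vv":51,"wd":5}
After op 10 (remove /dug): {"s":12,"vv":51,"wd":5}
After op 11 (add /wi 29): {"s":12,"vv":51,"wd":5,"wi":29}
After op 12 (replace /wd 91): {"s":12,"vv":51,"wd":91,"wi":29}
After op 13 (remove /wd): {"s":12,"vv":51,"wi":29}
After op 14 (replace /vv 22): {"s":12,"vv":22,"wi":29}
After op 15 (replace /s 92): {"s":92,"vv":22,"wi":29}
Size at the root: 3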